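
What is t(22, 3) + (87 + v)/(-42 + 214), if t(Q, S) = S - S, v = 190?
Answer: 277/172 ≈ 1.6105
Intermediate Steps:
t(Q, S) = 0
t(22, 3) + (87 + v)/(-42 + 214) = 0 + (87 + 190)/(-42 + 214) = 0 + 277/172 = 277/172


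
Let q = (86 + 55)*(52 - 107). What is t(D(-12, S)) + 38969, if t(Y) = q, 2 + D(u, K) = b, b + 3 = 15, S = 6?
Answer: 31214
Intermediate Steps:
b = 12 (b = -3 + 15 = 12)
D(u, K) = 10 (D(u, K) = -2 + 12 = 10)
q = -7755 (q = 141*(-55) = -7755)
t(Y) = -7755
t(D(-12, S)) + 38969 = -7755 + 38969 = 31214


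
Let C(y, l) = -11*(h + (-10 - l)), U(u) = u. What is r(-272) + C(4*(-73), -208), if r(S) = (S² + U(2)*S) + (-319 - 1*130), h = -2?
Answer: 70835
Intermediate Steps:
r(S) = -449 + S² + 2*S (r(S) = (S² + 2*S) + (-319 - 1*130) = (S² + 2*S) + (-319 - 130) = (S² + 2*S) - 449 = -449 + S² + 2*S)
C(y, l) = 132 + 11*l (C(y, l) = -11*(-2 + (-10 - l)) = -11*(-12 - l) = 132 + 11*l)
r(-272) + C(4*(-73), -208) = (-449 + (-272)² + 2*(-272)) + (132 + 11*(-208)) = (-449 + 73984 - 544) + (132 - 2288) = 72991 - 2156 = 70835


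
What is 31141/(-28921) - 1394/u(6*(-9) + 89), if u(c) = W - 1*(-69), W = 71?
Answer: -22337807/2024470 ≈ -11.034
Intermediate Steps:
u(c) = 140 (u(c) = 71 - 1*(-69) = 71 + 69 = 140)
31141/(-28921) - 1394/u(6*(-9) + 89) = 31141/(-28921) - 1394/140 = 31141*(-1/28921) - 1394*1/140 = -31141/28921 - 697/70 = -22337807/2024470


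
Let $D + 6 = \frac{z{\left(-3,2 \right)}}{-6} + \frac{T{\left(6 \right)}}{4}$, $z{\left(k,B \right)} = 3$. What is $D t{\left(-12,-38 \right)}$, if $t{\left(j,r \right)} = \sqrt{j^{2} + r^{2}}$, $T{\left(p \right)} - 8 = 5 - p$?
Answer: $- \frac{19 \sqrt{397}}{2} \approx -189.29$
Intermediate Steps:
$T{\left(p \right)} = 13 - p$ ($T{\left(p \right)} = 8 - \left(-5 + p\right) = 13 - p$)
$D = - \frac{19}{4}$ ($D = -6 + \left(\frac{3}{-6} + \frac{13 - 6}{4}\right) = -6 + \left(3 \left(- \frac{1}{6}\right) + \left(13 - 6\right) \frac{1}{4}\right) = -6 + \left(- \frac{1}{2} + 7 \cdot \frac{1}{4}\right) = -6 + \left(- \frac{1}{2} + \frac{7}{4}\right) = -6 + \frac{5}{4} = - \frac{19}{4} \approx -4.75$)
$D t{\left(-12,-38 \right)} = - \frac{19 \sqrt{\left(-12\right)^{2} + \left(-38\right)^{2}}}{4} = - \frac{19 \sqrt{144 + 1444}}{4} = - \frac{19 \sqrt{1588}}{4} = - \frac{19 \cdot 2 \sqrt{397}}{4} = - \frac{19 \sqrt{397}}{2}$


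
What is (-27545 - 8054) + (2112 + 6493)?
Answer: -26994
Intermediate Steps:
(-27545 - 8054) + (2112 + 6493) = -35599 + 8605 = -26994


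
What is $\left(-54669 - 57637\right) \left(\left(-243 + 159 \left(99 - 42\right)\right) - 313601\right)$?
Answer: $34228734986$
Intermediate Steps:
$\left(-54669 - 57637\right) \left(\left(-243 + 159 \left(99 - 42\right)\right) - 313601\right) = - 112306 \left(\left(-243 + 159 \left(99 - 42\right)\right) - 313601\right) = - 112306 \left(\left(-243 + 159 \cdot 57\right) - 313601\right) = - 112306 \left(\left(-243 + 9063\right) - 313601\right) = - 112306 \left(8820 - 313601\right) = \left(-112306\right) \left(-304781\right) = 34228734986$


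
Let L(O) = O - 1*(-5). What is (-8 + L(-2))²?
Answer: 25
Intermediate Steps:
L(O) = 5 + O (L(O) = O + 5 = 5 + O)
(-8 + L(-2))² = (-8 + (5 - 2))² = (-8 + 3)² = (-5)² = 25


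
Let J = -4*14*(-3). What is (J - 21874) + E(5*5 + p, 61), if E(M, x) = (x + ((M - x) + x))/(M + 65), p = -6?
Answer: -455806/21 ≈ -21705.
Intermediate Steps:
J = 168 (J = -56*(-3) = 168)
E(M, x) = (M + x)/(65 + M) (E(M, x) = (x + M)/(65 + M) = (M + x)/(65 + M))
(J - 21874) + E(5*5 + p, 61) = (168 - 21874) + ((5*5 - 6) + 61)/(65 + (5*5 - 6)) = -21706 + ((25 - 6) + 61)/(65 + (25 - 6)) = -21706 + (19 + 61)/(65 + 19) = -21706 + 80/84 = -21706 + (1/84)*80 = -21706 + 20/21 = -455806/21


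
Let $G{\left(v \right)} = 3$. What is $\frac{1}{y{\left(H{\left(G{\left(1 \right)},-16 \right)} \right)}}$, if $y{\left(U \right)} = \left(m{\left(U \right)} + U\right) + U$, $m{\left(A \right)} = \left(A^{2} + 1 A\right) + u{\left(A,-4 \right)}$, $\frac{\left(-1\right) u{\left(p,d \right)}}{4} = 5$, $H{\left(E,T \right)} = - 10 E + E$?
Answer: $\frac{1}{628} \approx 0.0015924$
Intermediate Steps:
$H{\left(E,T \right)} = - 9 E$
$u{\left(p,d \right)} = -20$ ($u{\left(p,d \right)} = \left(-4\right) 5 = -20$)
$m{\left(A \right)} = -20 + A + A^{2}$ ($m{\left(A \right)} = \left(A^{2} + 1 A\right) - 20 = \left(A^{2} + A\right) - 20 = \left(A + A^{2}\right) - 20 = -20 + A + A^{2}$)
$y{\left(U \right)} = -20 + U^{2} + 3 U$ ($y{\left(U \right)} = \left(\left(-20 + U + U^{2}\right) + U\right) + U = \left(-20 + U^{2} + 2 U\right) + U = -20 + U^{2} + 3 U$)
$\frac{1}{y{\left(H{\left(G{\left(1 \right)},-16 \right)} \right)}} = \frac{1}{-20 + \left(\left(-9\right) 3\right)^{2} + 3 \left(\left(-9\right) 3\right)} = \frac{1}{-20 + \left(-27\right)^{2} + 3 \left(-27\right)} = \frac{1}{-20 + 729 - 81} = \frac{1}{628}$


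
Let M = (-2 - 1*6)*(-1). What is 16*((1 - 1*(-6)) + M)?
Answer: 240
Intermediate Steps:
M = 8 (M = (-2 - 6)*(-1) = -8*(-1) = 8)
16*((1 - 1*(-6)) + M) = 16*((1 - 1*(-6)) + 8) = 16*((1 + 6) + 8) = 16*(7 + 8) = 16*15 = 240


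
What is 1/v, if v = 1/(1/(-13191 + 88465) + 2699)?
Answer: 203164527/75274 ≈ 2699.0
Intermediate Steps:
v = 75274/203164527 (v = 1/(1/75274 + 2699) = 1/(203164527/75274) = 75274/203164527 ≈ 0.00037051)
1/v = 1/(75274/203164527) = 203164527/75274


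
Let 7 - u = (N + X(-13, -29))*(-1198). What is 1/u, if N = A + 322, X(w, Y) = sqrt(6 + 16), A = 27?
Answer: 418109/174783561393 - 1198*sqrt(22)/174783561393 ≈ 2.3600e-6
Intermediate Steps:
X(w, Y) = sqrt(22)
N = 349 (N = 27 + 322 = 349)
u = 418109 + 1198*sqrt(22) (u = 7 - (349 + sqrt(22))*(-1198) = 7 - (-418102 - 1198*sqrt(22)) = 7 + (418102 + 1198*sqrt(22)) = 418109 + 1198*sqrt(22) ≈ 4.2373e+5)
1/u = 1/(418109 + 1198*sqrt(22))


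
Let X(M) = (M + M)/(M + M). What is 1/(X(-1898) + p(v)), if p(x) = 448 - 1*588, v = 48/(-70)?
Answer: -1/139 ≈ -0.0071942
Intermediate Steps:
X(M) = 1 (X(M) = (2*M)/((2*M)) = (2*M)*(1/(2*M)) = 1)
v = -24/35 (v = 48*(-1/70) = -24/35 ≈ -0.68571)
p(x) = -140 (p(x) = 448 - 588 = -140)
1/(X(-1898) + p(v)) = 1/(1 - 140) = 1/(-139) = -1/139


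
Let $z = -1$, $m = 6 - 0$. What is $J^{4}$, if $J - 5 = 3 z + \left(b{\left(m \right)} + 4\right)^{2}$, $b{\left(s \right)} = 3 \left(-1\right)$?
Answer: $81$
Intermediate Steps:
$m = 6$ ($m = 6 + 0 = 6$)
$b{\left(s \right)} = -3$
$J = 3$ ($J = 5 + \left(3 \left(-1\right) + \left(-3 + 4\right)^{2}\right) = 5 - \left(3 - 1^{2}\right) = 5 + \left(-3 + 1\right) = 5 - 2 = 3$)
$J^{4} = 3^{4} = 81$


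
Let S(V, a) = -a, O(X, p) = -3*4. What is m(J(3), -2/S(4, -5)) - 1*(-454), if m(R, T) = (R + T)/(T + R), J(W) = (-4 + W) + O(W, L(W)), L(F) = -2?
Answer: 455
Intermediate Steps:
O(X, p) = -12
J(W) = -16 + W (J(W) = (-4 + W) - 12 = -16 + W)
m(R, T) = 1 (m(R, T) = (R + T)/(R + T) = 1)
m(J(3), -2/S(4, -5)) - 1*(-454) = 1 - 1*(-454) = 1 + 454 = 455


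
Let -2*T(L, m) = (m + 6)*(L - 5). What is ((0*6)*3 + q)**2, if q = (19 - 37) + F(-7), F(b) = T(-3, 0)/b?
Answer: 22500/49 ≈ 459.18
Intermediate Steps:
T(L, m) = -(-5 + L)*(6 + m)/2 (T(L, m) = -(m + 6)*(L - 5)/2 = -(6 + m)*(-5 + L)/2 = -(-5 + L)*(6 + m)/2)
F(b) = 24/b (F(b) = (15 - 3*(-3) + (5/2)*0 - 1/2*(-3)*0)/b = (15 + 9 + 0 + 0)/b = 24/b)
q = -150/7 (q = (19 - 37) + 24/(-7) = -18 + 24*(-1/7) = -18 - 24/7 = -150/7 ≈ -21.429)
((0*6)*3 + q)**2 = ((0*6)*3 - 150/7)**2 = (0*3 - 150/7)**2 = (0 - 150/7)**2 = (-150/7)**2 = 22500/49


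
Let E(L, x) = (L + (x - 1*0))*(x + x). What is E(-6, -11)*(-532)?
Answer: -198968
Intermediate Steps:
E(L, x) = 2*x*(L + x) (E(L, x) = (L + (x + 0))*(2*x) = (L + x)*(2*x) = 2*x*(L + x))
E(-6, -11)*(-532) = (2*(-11)*(-6 - 11))*(-532) = (2*(-11)*(-17))*(-532) = 374*(-532) = -198968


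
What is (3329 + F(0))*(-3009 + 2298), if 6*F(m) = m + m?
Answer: -2366919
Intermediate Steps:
F(m) = m/3 (F(m) = (m + m)/6 = (2*m)/6 = m/3)
(3329 + F(0))*(-3009 + 2298) = (3329 + (⅓)*0)*(-3009 + 2298) = (3329 + 0)*(-711) = 3329*(-711) = -2366919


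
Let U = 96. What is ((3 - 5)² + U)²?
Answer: 10000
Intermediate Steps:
((3 - 5)² + U)² = ((3 - 5)² + 96)² = ((-2)² + 96)² = (4 + 96)² = 100² = 10000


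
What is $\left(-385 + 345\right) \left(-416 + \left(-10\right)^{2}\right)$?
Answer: $12640$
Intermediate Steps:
$\left(-385 + 345\right) \left(-416 + \left(-10\right)^{2}\right) = - 40 \left(-416 + 100\right) = \left(-40\right) \left(-316\right) = 12640$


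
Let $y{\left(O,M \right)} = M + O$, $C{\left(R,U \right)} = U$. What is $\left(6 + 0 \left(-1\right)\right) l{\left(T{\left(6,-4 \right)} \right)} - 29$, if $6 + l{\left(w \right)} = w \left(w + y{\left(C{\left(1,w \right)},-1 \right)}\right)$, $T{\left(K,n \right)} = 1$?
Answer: $-59$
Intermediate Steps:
$l{\left(w \right)} = -6 + w \left(-1 + 2 w\right)$ ($l{\left(w \right)} = -6 + w \left(w + \left(-1 + w\right)\right) = -6 + w \left(-1 + 2 w\right)$)
$\left(6 + 0 \left(-1\right)\right) l{\left(T{\left(6,-4 \right)} \right)} - 29 = \left(6 + 0 \left(-1\right)\right) \left(-6 - 1 + 2 \cdot 1^{2}\right) - 29 = \left(6 + 0\right) \left(-6 - 1 + 2 \cdot 1\right) - 29 = 6 \left(-6 - 1 + 2\right) - 29 = 6 \left(-5\right) - 29 = -30 - 29 = -59$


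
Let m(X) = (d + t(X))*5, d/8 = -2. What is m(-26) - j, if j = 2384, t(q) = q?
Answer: -2594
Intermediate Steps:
d = -16 (d = 8*(-2) = -16)
m(X) = -80 + 5*X (m(X) = (-16 + X)*5 = -80 + 5*X)
m(-26) - j = (-80 + 5*(-26)) - 1*2384 = (-80 - 130) - 2384 = -210 - 2384 = -2594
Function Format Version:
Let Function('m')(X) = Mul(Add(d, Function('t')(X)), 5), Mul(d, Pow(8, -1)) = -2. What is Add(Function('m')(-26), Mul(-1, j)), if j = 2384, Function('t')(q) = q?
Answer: -2594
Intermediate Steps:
d = -16 (d = Mul(8, -2) = -16)
Function('m')(X) = Add(-80, Mul(5, X)) (Function('m')(X) = Mul(Add(-16, X), 5) = Add(-80, Mul(5, X)))
Add(Function('m')(-26), Mul(-1, j)) = Add(Add(-80, Mul(5, -26)), Mul(-1, 2384)) = Add(Add(-80, -130), -2384) = Add(-210, -2384) = -2594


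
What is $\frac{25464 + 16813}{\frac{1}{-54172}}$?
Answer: $-2290229644$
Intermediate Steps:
$\frac{25464 + 16813}{\frac{1}{-54172}} = \frac{42277}{- \frac{1}{54172}} = 42277 \left(-54172\right) = -2290229644$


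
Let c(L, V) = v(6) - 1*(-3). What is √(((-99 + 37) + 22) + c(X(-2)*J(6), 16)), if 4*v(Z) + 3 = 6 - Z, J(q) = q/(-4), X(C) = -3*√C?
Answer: I*√151/2 ≈ 6.1441*I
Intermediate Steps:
J(q) = -q/4 (J(q) = q*(-¼) = -q/4)
v(Z) = ¾ - Z/4 (v(Z) = -¾ + (6 - Z)/4 = -¾ + (3/2 - Z/4) = ¾ - Z/4)
c(L, V) = 9/4 (c(L, V) = (¾ - ¼*6) - 1*(-3) = (¾ - 3/2) + 3 = -¾ + 3 = 9/4)
√(((-99 + 37) + 22) + c(X(-2)*J(6), 16)) = √(((-99 + 37) + 22) + 9/4) = √((-62 + 22) + 9/4) = √(-40 + 9/4) = √(-151/4) = I*√151/2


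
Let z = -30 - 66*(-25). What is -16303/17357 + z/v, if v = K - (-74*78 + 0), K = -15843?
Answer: -418967/380833 ≈ -1.1001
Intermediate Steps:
v = -10071 (v = -15843 - (-74*78 + 0) = -15843 - (-5772 + 0) = -15843 - 1*(-5772) = -15843 + 5772 = -10071)
z = 1620 (z = -30 + 1650 = 1620)
-16303/17357 + z/v = -16303/17357 + 1620/(-10071) = -16303*1/17357 + 1620*(-1/10071) = -959/1021 - 60/373 = -418967/380833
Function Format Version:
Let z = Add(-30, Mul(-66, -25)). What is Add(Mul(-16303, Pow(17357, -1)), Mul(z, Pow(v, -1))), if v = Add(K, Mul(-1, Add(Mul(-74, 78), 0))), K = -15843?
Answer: Rational(-418967, 380833) ≈ -1.1001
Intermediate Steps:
v = -10071 (v = Add(-15843, Mul(-1, Add(Mul(-74, 78), 0))) = Add(-15843, Mul(-1, Add(-5772, 0))) = Add(-15843, Mul(-1, -5772)) = Add(-15843, 5772) = -10071)
z = 1620 (z = Add(-30, 1650) = 1620)
Add(Mul(-16303, Pow(17357, -1)), Mul(z, Pow(v, -1))) = Add(Mul(-16303, Pow(17357, -1)), Mul(1620, Pow(-10071, -1))) = Add(Mul(-16303, Rational(1, 17357)), Mul(1620, Rational(-1, 10071))) = Add(Rational(-959, 1021), Rational(-60, 373)) = Rational(-418967, 380833)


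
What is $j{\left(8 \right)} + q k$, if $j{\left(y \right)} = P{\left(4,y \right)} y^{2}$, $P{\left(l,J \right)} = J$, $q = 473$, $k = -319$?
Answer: $-150375$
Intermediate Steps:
$j{\left(y \right)} = y^{3}$ ($j{\left(y \right)} = y y^{2} = y^{3}$)
$j{\left(8 \right)} + q k = 8^{3} + 473 \left(-319\right) = 512 - 150887 = -150375$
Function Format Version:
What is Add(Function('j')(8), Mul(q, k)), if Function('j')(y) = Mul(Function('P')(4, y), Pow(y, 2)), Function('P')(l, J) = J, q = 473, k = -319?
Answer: -150375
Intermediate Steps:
Function('j')(y) = Pow(y, 3) (Function('j')(y) = Mul(y, Pow(y, 2)) = Pow(y, 3))
Add(Function('j')(8), Mul(q, k)) = Add(Pow(8, 3), Mul(473, -319)) = Add(512, -150887) = -150375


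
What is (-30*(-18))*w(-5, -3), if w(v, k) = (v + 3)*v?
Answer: 5400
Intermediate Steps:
w(v, k) = v*(3 + v) (w(v, k) = (3 + v)*v = v*(3 + v))
(-30*(-18))*w(-5, -3) = (-30*(-18))*(-5*(3 - 5)) = 540*(-5*(-2)) = 540*10 = 5400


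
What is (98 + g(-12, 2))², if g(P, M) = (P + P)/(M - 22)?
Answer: 246016/25 ≈ 9840.6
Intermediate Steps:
g(P, M) = 2*P/(-22 + M) (g(P, M) = (2*P)/(-22 + M) = 2*P/(-22 + M))
(98 + g(-12, 2))² = (98 + 2*(-12)/(-22 + 2))² = (98 + 2*(-12)/(-20))² = (98 + 2*(-12)*(-1/20))² = (98 + 6/5)² = (496/5)² = 246016/25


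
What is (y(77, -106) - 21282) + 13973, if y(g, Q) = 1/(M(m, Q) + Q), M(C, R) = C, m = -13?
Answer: -869772/119 ≈ -7309.0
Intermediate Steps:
y(g, Q) = 1/(-13 + Q)
(y(77, -106) - 21282) + 13973 = (1/(-13 - 106) - 21282) + 13973 = (1/(-119) - 21282) + 13973 = (-1/119 - 21282) + 13973 = -2532559/119 + 13973 = -869772/119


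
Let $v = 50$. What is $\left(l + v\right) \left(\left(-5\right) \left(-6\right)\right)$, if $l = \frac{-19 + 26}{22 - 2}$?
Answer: $\frac{3021}{2} \approx 1510.5$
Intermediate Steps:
$l = \frac{7}{20} \approx 0.35$
$\left(l + v\right) \left(\left(-5\right) \left(-6\right)\right) = \left(\frac{7}{20} + 50\right) \left(\left(-5\right) \left(-6\right)\right) = \frac{1007}{20} \cdot 30 = \frac{3021}{2}$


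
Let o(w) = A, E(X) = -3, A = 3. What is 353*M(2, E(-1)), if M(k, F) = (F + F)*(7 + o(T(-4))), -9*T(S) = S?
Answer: -21180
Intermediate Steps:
T(S) = -S/9
o(w) = 3
M(k, F) = 20*F (M(k, F) = (F + F)*(7 + 3) = (2*F)*10 = 20*F)
353*M(2, E(-1)) = 353*(20*(-3)) = 353*(-60) = -21180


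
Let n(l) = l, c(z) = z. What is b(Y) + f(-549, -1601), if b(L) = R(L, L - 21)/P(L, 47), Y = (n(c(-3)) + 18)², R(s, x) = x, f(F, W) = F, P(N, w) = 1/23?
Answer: 4143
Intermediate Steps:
P(N, w) = 1/23
Y = 225 (Y = (-3 + 18)² = 15² = 225)
b(L) = -483 + 23*L (b(L) = (L - 21)/(1/23) = (-21 + L)*23 = -483 + 23*L)
b(Y) + f(-549, -1601) = (-483 + 23*225) - 549 = (-483 + 5175) - 549 = 4692 - 549 = 4143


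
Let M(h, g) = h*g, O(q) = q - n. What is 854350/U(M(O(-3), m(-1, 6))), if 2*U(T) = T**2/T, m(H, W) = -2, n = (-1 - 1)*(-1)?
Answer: 170870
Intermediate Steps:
n = 2 (n = -2*(-1) = 2)
O(q) = -2 + q (O(q) = q - 1*2 = q - 2 = -2 + q)
M(h, g) = g*h
U(T) = T/2 (U(T) = (T**2/T)/2 = T/2)
854350/U(M(O(-3), m(-1, 6))) = 854350/(((-2*(-2 - 3))/2)) = 854350/(((-2*(-5))/2)) = 854350/(((1/2)*10)) = 854350/5 = 854350*(1/5) = 170870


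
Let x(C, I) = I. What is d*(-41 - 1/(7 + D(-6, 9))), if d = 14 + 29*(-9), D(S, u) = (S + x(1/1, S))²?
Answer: 1529424/151 ≈ 10129.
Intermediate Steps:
D(S, u) = 4*S² (D(S, u) = (S + S)² = (2*S)² = 4*S²)
d = -247 (d = 14 - 261 = -247)
d*(-41 - 1/(7 + D(-6, 9))) = -247*(-41 - 1/(7 + 4*(-6)²)) = -247*(-41 - 1/(7 + 4*36)) = -247*(-41 - 1/(7 + 144)) = -247*(-41 - 1/151) = -247*(-6192/151) = 1529424/151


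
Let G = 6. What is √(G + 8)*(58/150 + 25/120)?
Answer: 119*√14/200 ≈ 2.2263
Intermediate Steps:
√(G + 8)*(58/150 + 25/120) = √(6 + 8)*(58/150 + 25/120) = √14*(58*(1/150) + 25*(1/120)) = √14*(29/75 + 5/24) = √14*(119/200) = 119*√14/200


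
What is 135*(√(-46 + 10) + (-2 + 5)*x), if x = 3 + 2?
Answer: 2025 + 810*I ≈ 2025.0 + 810.0*I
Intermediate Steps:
x = 5
135*(√(-46 + 10) + (-2 + 5)*x) = 135*(√(-46 + 10) + (-2 + 5)*5) = 135*(√(-36) + 3*5) = 135*(6*I + 15) = 135*(15 + 6*I) = 2025 + 810*I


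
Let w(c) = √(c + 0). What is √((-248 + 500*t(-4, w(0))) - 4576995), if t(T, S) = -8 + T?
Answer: I*√4583243 ≈ 2140.9*I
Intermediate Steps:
w(c) = √c
√((-248 + 500*t(-4, w(0))) - 4576995) = √((-248 + 500*(-8 - 4)) - 4576995) = √((-248 + 500*(-12)) - 4576995) = √((-248 - 6000) - 4576995) = √(-6248 - 4576995) = √(-4583243) = I*√4583243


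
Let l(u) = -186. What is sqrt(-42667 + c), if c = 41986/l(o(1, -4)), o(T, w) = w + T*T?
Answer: 4*I*sqrt(23186202)/93 ≈ 207.11*I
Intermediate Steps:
o(T, w) = w + T**2
c = -20993/93 (c = 41986/(-186) = 41986*(-1/186) = -20993/93 ≈ -225.73)
sqrt(-42667 + c) = sqrt(-42667 - 20993/93) = sqrt(-3989024/93) = 4*I*sqrt(23186202)/93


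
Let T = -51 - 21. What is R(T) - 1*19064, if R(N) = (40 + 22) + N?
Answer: -19074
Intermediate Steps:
T = -72
R(N) = 62 + N
R(T) - 1*19064 = (62 - 72) - 1*19064 = -10 - 19064 = -19074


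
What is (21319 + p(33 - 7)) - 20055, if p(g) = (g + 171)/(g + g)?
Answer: 65925/52 ≈ 1267.8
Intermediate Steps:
p(g) = (171 + g)/(2*g) (p(g) = (171 + g)/((2*g)) = (171 + g)*(1/(2*g)) = (171 + g)/(2*g))
(21319 + p(33 - 7)) - 20055 = (21319 + (171 + (33 - 7))/(2*(33 - 7))) - 20055 = (21319 + (½)*(171 + 26)/26) - 20055 = (21319 + (½)*(1/26)*197) - 20055 = (21319 + 197/52) - 20055 = 1108785/52 - 20055 = 65925/52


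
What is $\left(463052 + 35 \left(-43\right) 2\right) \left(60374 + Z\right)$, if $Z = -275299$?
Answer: $-98874526850$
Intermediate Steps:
$\left(463052 + 35 \left(-43\right) 2\right) \left(60374 + Z\right) = \left(463052 + 35 \left(-43\right) 2\right) \left(60374 - 275299\right) = \left(463052 - 3010\right) \left(-214925\right) = 460042 \left(-214925\right) = -98874526850$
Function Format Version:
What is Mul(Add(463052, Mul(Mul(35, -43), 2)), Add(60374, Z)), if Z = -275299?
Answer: -98874526850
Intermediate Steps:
Mul(Add(463052, Mul(Mul(35, -43), 2)), Add(60374, Z)) = Mul(Add(463052, Mul(Mul(35, -43), 2)), Add(60374, -275299)) = Mul(Add(463052, Mul(-1505, 2)), -214925) = Mul(Add(463052, -3010), -214925) = Mul(460042, -214925) = -98874526850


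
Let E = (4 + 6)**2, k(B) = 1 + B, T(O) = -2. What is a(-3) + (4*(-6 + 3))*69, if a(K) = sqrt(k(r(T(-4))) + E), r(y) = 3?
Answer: -828 + 2*sqrt(26) ≈ -817.80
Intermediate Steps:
E = 100 (E = 10**2 = 100)
a(K) = 2*sqrt(26) (a(K) = sqrt((1 + 3) + 100) = sqrt(4 + 100) = sqrt(104) = 2*sqrt(26))
a(-3) + (4*(-6 + 3))*69 = 2*sqrt(26) + (4*(-6 + 3))*69 = 2*sqrt(26) + (4*(-3))*69 = 2*sqrt(26) - 12*69 = 2*sqrt(26) - 828 = -828 + 2*sqrt(26)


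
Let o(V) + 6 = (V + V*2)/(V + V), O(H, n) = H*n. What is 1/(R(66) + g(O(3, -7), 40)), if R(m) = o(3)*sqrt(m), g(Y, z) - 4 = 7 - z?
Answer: 58/991 - 9*sqrt(66)/991 ≈ -0.015254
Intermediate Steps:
o(V) = -9/2 (o(V) = -6 + (V + V*2)/(V + V) = -6 + (V + 2*V)/((2*V)) = -6 + (3*V)*(1/(2*V)) = -6 + 3/2 = -9/2)
g(Y, z) = 11 - z (g(Y, z) = 4 + (7 - z) = 11 - z)
R(m) = -9*sqrt(m)/2
1/(R(66) + g(O(3, -7), 40)) = 1/(-9*sqrt(66)/2 + (11 - 1*40)) = 1/(-9*sqrt(66)/2 + (11 - 40)) = 1/(-9*sqrt(66)/2 - 29) = 1/(-29 - 9*sqrt(66)/2)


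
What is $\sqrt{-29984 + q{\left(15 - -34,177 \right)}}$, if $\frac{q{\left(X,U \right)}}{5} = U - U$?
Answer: $4 i \sqrt{1874} \approx 173.16 i$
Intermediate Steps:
$q{\left(X,U \right)} = 0$ ($q{\left(X,U \right)} = 5 \left(U - U\right) = 5 \cdot 0 = 0$)
$\sqrt{-29984 + q{\left(15 - -34,177 \right)}} = \sqrt{-29984 + 0} = \sqrt{-29984} = 4 i \sqrt{1874}$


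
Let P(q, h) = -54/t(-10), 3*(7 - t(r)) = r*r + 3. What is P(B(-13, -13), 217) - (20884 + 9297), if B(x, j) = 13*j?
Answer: -1237340/41 ≈ -30179.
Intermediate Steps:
t(r) = 6 - r**2/3 (t(r) = 7 - (r*r + 3)/3 = 7 - (r**2 + 3)/3 = 7 - (3 + r**2)/3 = 7 + (-1 - r**2/3) = 6 - r**2/3)
P(q, h) = 81/41 (P(q, h) = -54/(6 - 1/3*(-10)**2) = -54/(6 - 1/3*100) = -54/(6 - 100/3) = -54/(-82/3) = -54*(-3/82) = 81/41)
P(B(-13, -13), 217) - (20884 + 9297) = 81/41 - (20884 + 9297) = 81/41 - 1*30181 = 81/41 - 30181 = -1237340/41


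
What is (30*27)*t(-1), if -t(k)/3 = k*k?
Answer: -2430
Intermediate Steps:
t(k) = -3*k² (t(k) = -3*k*k = -3*k²)
(30*27)*t(-1) = (30*27)*(-3*(-1)²) = 810*(-3*1) = 810*(-3) = -2430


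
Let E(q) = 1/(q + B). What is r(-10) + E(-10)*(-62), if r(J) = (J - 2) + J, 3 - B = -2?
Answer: -48/5 ≈ -9.6000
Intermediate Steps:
B = 5 (B = 3 - 1*(-2) = 3 + 2 = 5)
r(J) = -2 + 2*J (r(J) = (-2 + J) + J = -2 + 2*J)
E(q) = 1/(5 + q) (E(q) = 1/(q + 5) = 1/(5 + q))
r(-10) + E(-10)*(-62) = (-2 + 2*(-10)) - 62/(5 - 10) = (-2 - 20) - 62/(-5) = -22 - ⅕*(-62) = -22 + 62/5 = -48/5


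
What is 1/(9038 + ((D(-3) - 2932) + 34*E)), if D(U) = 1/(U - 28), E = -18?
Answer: 31/170313 ≈ 0.00018202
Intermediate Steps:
D(U) = 1/(-28 + U)
1/(9038 + ((D(-3) - 2932) + 34*E)) = 1/(9038 + ((1/(-28 - 3) - 2932) + 34*(-18))) = 1/(9038 + ((1/(-31) - 2932) - 612)) = 1/(9038 + ((-1/31 - 2932) - 612)) = 1/(9038 + (-90893/31 - 612)) = 1/(9038 - 109865/31) = 1/(170313/31) = 31/170313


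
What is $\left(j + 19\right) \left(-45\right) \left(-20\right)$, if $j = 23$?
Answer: $37800$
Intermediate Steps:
$\left(j + 19\right) \left(-45\right) \left(-20\right) = \left(23 + 19\right) \left(-45\right) \left(-20\right) = 42 \left(-45\right) \left(-20\right) = \left(-1890\right) \left(-20\right) = 37800$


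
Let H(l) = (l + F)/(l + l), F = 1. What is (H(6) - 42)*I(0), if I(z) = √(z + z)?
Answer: 0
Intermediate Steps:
H(l) = (1 + l)/(2*l) (H(l) = (l + 1)/(l + l) = (1 + l)/((2*l)) = (1 + l)*(1/(2*l)) = (1 + l)/(2*l))
I(z) = √2*√z (I(z) = √(2*z) = √2*√z)
(H(6) - 42)*I(0) = ((½)*(1 + 6)/6 - 42)*(√2*√0) = ((½)*(⅙)*7 - 42)*(√2*0) = (7/12 - 42)*0 = -497/12*0 = 0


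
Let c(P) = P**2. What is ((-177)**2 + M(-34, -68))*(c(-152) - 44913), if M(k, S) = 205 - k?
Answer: -688466512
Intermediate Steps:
((-177)**2 + M(-34, -68))*(c(-152) - 44913) = ((-177)**2 + (205 - 1*(-34)))*((-152)**2 - 44913) = (31329 + (205 + 34))*(23104 - 44913) = (31329 + 239)*(-21809) = 31568*(-21809) = -688466512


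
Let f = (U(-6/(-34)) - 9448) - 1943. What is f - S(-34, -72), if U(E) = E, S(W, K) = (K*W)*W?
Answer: 1221300/17 ≈ 71841.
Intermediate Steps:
S(W, K) = K*W²
f = -193644/17 (f = (-6/(-34) - 9448) - 1943 = (-6*(-1/34) - 9448) - 1943 = (3/17 - 9448) - 1943 = -160613/17 - 1943 = -193644/17 ≈ -11391.)
f - S(-34, -72) = -193644/17 - (-72)*(-34)² = -193644/17 - (-72)*1156 = -193644/17 - 1*(-83232) = -193644/17 + 83232 = 1221300/17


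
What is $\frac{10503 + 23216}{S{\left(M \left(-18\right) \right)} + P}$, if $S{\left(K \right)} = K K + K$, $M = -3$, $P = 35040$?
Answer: $\frac{4817}{5430} \approx 0.88711$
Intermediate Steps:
$S{\left(K \right)} = K + K^{2}$ ($S{\left(K \right)} = K^{2} + K = K + K^{2}$)
$\frac{10503 + 23216}{S{\left(M \left(-18\right) \right)} + P} = \frac{10503 + 23216}{\left(-3\right) \left(-18\right) \left(1 - -54\right) + 35040} = \frac{33719}{54 \left(1 + 54\right) + 35040} = \frac{33719}{54 \cdot 55 + 35040} = \frac{33719}{2970 + 35040} = \frac{33719}{38010} = 33719 \cdot \frac{1}{38010} = \frac{4817}{5430}$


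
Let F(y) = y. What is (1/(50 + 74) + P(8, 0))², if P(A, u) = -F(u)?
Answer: 1/15376 ≈ 6.5036e-5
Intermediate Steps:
P(A, u) = -u
(1/(50 + 74) + P(8, 0))² = (1/(50 + 74) - 1*0)² = (1/124 + 0)² = (1/124)² = 1/15376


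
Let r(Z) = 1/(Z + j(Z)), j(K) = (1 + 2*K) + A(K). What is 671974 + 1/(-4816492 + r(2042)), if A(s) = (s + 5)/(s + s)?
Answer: 80993926393453199189/120531339595696 ≈ 6.7197e+5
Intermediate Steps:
A(s) = (5 + s)/(2*s) (A(s) = (5 + s)/((2*s)) = (5 + s)*(1/(2*s)) = (5 + s)/(2*s))
j(K) = 1 + 2*K + (5 + K)/(2*K) (j(K) = (1 + 2*K) + (5 + K)/(2*K) = 1 + 2*K + (5 + K)/(2*K))
r(Z) = 1/(3/2 + 3*Z + 5/(2*Z)) (r(Z) = 1/(Z + (3/2 + 2*Z + 5/(2*Z))) = 1/(3/2 + 3*Z + 5/(2*Z)))
671974 + 1/(-4816492 + r(2042)) = 671974 + 1/(-4816492 + 2*2042/(5 + 3*2042 + 6*2042²)) = 671974 + 1/(-4816492 + 2*2042/(5 + 6126 + 6*4169764)) = 671974 + 1/(-4816492 + 2*2042/(5 + 6126 + 25018584)) = 671974 + 1/(-4816492 + 2*2042/25024715) = 671974 + 1/(-4816492 + 2*2042*(1/25024715)) = 671974 + 1/(-4816492 + 4084/25024715) = 671974 + 1/(-120531339595696/25024715) = 671974 - 25024715/120531339595696 = 80993926393453199189/120531339595696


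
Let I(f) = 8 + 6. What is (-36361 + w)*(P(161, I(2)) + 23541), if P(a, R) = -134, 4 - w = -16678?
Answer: -460626353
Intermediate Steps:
w = 16682 (w = 4 - 1*(-16678) = 4 + 16678 = 16682)
I(f) = 14
(-36361 + w)*(P(161, I(2)) + 23541) = (-36361 + 16682)*(-134 + 23541) = -19679*23407 = -460626353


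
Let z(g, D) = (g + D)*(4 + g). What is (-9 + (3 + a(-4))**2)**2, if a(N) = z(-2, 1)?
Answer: 64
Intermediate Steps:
z(g, D) = (4 + g)*(D + g) (z(g, D) = (D + g)*(4 + g) = (4 + g)*(D + g))
a(N) = -2 (a(N) = (-2)**2 + 4*1 + 4*(-2) + 1*(-2) = 4 + 4 - 8 - 2 = -2)
(-9 + (3 + a(-4))**2)**2 = (-9 + (3 - 2)**2)**2 = (-9 + 1**2)**2 = (-9 + 1)**2 = (-8)**2 = 64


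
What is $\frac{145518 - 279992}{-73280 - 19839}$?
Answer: $\frac{134474}{93119} \approx 1.4441$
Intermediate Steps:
$\frac{145518 - 279992}{-73280 - 19839} = - \frac{134474}{-93119} = \left(-134474\right) \left(- \frac{1}{93119}\right) = \frac{134474}{93119}$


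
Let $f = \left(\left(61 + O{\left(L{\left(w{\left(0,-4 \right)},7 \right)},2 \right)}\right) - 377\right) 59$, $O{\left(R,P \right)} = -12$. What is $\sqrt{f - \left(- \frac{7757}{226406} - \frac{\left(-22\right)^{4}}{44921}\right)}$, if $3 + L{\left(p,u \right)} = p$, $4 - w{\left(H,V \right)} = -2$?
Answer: $\frac{i \sqrt{2001164246303610600829394}}{10170383926} \approx 139.09 i$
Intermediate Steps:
$w{\left(H,V \right)} = 6$ ($w{\left(H,V \right)} = 4 - -2 = 4 + 2 = 6$)
$L{\left(p,u \right)} = -3 + p$
$f = -19352$ ($f = \left(\left(61 - 12\right) - 377\right) 59 = \left(49 - 377\right) 59 = \left(-328\right) 59 = -19352$)
$\sqrt{f - \left(- \frac{7757}{226406} - \frac{\left(-22\right)^{4}}{44921}\right)} = \sqrt{-19352 - \left(- \frac{7757}{226406} - \frac{\left(-22\right)^{4}}{44921}\right)} = \sqrt{-19352 + \left(\left(-7757\right) \left(- \frac{1}{226406}\right) + 234256 \cdot \frac{1}{44921}\right)} = \sqrt{-19352 + \left(\frac{7757}{226406} + \frac{234256}{44921}\right)} = \sqrt{-19352 + \frac{53385416133}{10170383926}} = \sqrt{- \frac{196763884319819}{10170383926}} = \frac{i \sqrt{2001164246303610600829394}}{10170383926}$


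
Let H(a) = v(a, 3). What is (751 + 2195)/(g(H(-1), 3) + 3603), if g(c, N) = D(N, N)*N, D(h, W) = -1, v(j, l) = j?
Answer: 491/600 ≈ 0.81833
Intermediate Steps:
H(a) = a
g(c, N) = -N
(751 + 2195)/(g(H(-1), 3) + 3603) = (751 + 2195)/(-1*3 + 3603) = 2946/(-3 + 3603) = 2946/3600 = 2946*(1/3600) = 491/600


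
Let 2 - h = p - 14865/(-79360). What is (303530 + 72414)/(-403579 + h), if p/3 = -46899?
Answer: -5966983168/4172434333 ≈ -1.4301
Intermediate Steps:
p = -140697 (p = 3*(-46899) = -140697)
h = 2233171555/15872 (h = 2 - (-140697 - 14865/(-79360)) = 2 - (-140697 - 14865*(-1/79360)) = 2 - (-140697 + 2973/15872) = 2 - 1*(-2233139811/15872) = 2 + 2233139811/15872 = 2233171555/15872 ≈ 1.4070e+5)
(303530 + 72414)/(-403579 + h) = (303530 + 72414)/(-403579 + 2233171555/15872) = 375944/(-4172434333/15872) = 375944*(-15872/4172434333) = -5966983168/4172434333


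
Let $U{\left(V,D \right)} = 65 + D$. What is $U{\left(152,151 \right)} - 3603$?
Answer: $-3387$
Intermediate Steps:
$U{\left(152,151 \right)} - 3603 = \left(65 + 151\right) - 3603 = 216 - 3603 = -3387$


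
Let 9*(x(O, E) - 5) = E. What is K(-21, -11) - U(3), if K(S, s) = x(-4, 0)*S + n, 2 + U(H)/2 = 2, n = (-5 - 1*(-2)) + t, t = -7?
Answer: -115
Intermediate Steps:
n = -10 (n = (-5 - 1*(-2)) - 7 = (-5 + 2) - 7 = -3 - 7 = -10)
U(H) = 0 (U(H) = -4 + 2*2 = -4 + 4 = 0)
x(O, E) = 5 + E/9
K(S, s) = -10 + 5*S (K(S, s) = (5 + (⅑)*0)*S - 10 = (5 + 0)*S - 10 = 5*S - 10 = -10 + 5*S)
K(-21, -11) - U(3) = (-10 + 5*(-21)) - 1*0 = (-10 - 105) + 0 = -115 + 0 = -115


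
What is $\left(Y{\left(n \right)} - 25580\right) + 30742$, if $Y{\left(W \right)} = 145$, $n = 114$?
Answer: $5307$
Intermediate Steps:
$\left(Y{\left(n \right)} - 25580\right) + 30742 = \left(145 - 25580\right) + 30742 = -25435 + 30742 = 5307$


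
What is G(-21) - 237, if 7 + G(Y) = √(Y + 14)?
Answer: -244 + I*√7 ≈ -244.0 + 2.6458*I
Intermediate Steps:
G(Y) = -7 + √(14 + Y) (G(Y) = -7 + √(Y + 14) = -7 + √(14 + Y))
G(-21) - 237 = (-7 + √(14 - 21)) - 237 = (-7 + √(-7)) - 237 = (-7 + I*√7) - 237 = -244 + I*√7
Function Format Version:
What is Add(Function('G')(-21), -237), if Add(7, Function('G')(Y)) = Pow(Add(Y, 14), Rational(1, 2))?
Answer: Add(-244, Mul(I, Pow(7, Rational(1, 2)))) ≈ Add(-244.00, Mul(2.6458, I))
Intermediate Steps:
Function('G')(Y) = Add(-7, Pow(Add(14, Y), Rational(1, 2))) (Function('G')(Y) = Add(-7, Pow(Add(Y, 14), Rational(1, 2))) = Add(-7, Pow(Add(14, Y), Rational(1, 2))))
Add(Function('G')(-21), -237) = Add(Add(-7, Pow(Add(14, -21), Rational(1, 2))), -237) = Add(Add(-7, Pow(-7, Rational(1, 2))), -237) = Add(Add(-7, Mul(I, Pow(7, Rational(1, 2)))), -237) = Add(-244, Mul(I, Pow(7, Rational(1, 2))))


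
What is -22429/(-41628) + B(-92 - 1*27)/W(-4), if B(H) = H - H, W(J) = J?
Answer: 22429/41628 ≈ 0.53880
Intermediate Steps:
B(H) = 0
-22429/(-41628) + B(-92 - 1*27)/W(-4) = -22429/(-41628) + 0/(-4) = -22429*(-1/41628) + 0*(-¼) = 22429/41628 + 0 = 22429/41628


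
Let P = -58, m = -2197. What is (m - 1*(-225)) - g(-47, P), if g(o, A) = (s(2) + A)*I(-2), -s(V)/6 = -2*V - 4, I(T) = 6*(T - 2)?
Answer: -2212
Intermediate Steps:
I(T) = -12 + 6*T (I(T) = 6*(-2 + T) = -12 + 6*T)
s(V) = 24 + 12*V (s(V) = -6*(-2*V - 4) = -6*(-4 - 2*V) = 24 + 12*V)
g(o, A) = -1152 - 24*A (g(o, A) = ((24 + 12*2) + A)*(-12 + 6*(-2)) = ((24 + 24) + A)*(-12 - 12) = (48 + A)*(-24) = -1152 - 24*A)
(m - 1*(-225)) - g(-47, P) = (-2197 - 1*(-225)) - (-1152 - 24*(-58)) = (-2197 + 225) - (-1152 + 1392) = -1972 - 1*240 = -1972 - 240 = -2212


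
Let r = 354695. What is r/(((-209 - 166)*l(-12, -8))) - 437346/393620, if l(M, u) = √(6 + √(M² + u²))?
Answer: -218673/196810 - 70939*√2/(150*√(3 + 2*√13)) ≈ -210.41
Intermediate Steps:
r/(((-209 - 166)*l(-12, -8))) - 437346/393620 = 354695/(((-209 - 166)*√(6 + √((-12)² + (-8)²)))) - 437346/393620 = 354695/((-375*√(6 + √(144 + 64)))) - 437346*1/393620 = 354695/((-375*√(6 + √208))) - 218673/196810 = 354695/((-375*√(6 + 4*√13))) - 218673/196810 = 354695*(-1/(375*√(6 + 4*√13))) - 218673/196810 = -70939/(75*√(6 + 4*√13)) - 218673/196810 = -218673/196810 - 70939/(75*√(6 + 4*√13))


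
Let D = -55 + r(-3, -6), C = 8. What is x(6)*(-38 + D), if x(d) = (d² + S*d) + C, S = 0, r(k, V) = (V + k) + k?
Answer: -4620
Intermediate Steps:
r(k, V) = V + 2*k
x(d) = 8 + d² (x(d) = (d² + 0*d) + 8 = (d² + 0) + 8 = d² + 8 = 8 + d²)
D = -67 (D = -55 + (-6 + 2*(-3)) = -55 + (-6 - 6) = -55 - 12 = -67)
x(6)*(-38 + D) = (8 + 6²)*(-38 - 67) = (8 + 36)*(-105) = 44*(-105) = -4620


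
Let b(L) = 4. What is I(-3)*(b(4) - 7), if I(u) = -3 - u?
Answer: 0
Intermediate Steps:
I(-3)*(b(4) - 7) = (-3 - 1*(-3))*(4 - 7) = (-3 + 3)*(-3) = 0*(-3) = 0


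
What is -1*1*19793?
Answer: -19793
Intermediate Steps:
-1*1*19793 = -1*19793 = -19793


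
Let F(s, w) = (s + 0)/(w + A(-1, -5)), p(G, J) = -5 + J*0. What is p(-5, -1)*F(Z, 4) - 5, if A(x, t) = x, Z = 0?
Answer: -5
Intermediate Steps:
p(G, J) = -5 (p(G, J) = -5 + 0 = -5)
F(s, w) = s/(-1 + w) (F(s, w) = (s + 0)/(w - 1) = s/(-1 + w))
p(-5, -1)*F(Z, 4) - 5 = -0/(-1 + 4) - 5 = -0/3 - 5 = -5*0 - 5 = 0 - 5 = -5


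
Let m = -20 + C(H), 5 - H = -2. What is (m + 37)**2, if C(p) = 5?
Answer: 484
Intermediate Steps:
H = 7 (H = 5 - 1*(-2) = 5 + 2 = 7)
m = -15 (m = -20 + 5 = -15)
(m + 37)**2 = (-15 + 37)**2 = 22**2 = 484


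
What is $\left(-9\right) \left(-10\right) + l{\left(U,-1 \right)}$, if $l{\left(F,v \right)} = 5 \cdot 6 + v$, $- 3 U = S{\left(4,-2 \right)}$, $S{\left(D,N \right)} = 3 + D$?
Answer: $119$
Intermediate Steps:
$U = - \frac{7}{3}$ ($U = - \frac{3 + 4}{3} = \left(- \frac{1}{3}\right) 7 = - \frac{7}{3} \approx -2.3333$)
$l{\left(F,v \right)} = 30 + v$
$\left(-9\right) \left(-10\right) + l{\left(U,-1 \right)} = \left(-9\right) \left(-10\right) + \left(30 - 1\right) = 90 + 29 = 119$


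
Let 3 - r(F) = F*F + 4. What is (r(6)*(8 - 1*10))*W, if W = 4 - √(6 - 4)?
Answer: 296 - 74*√2 ≈ 191.35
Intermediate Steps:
W = 4 - √2 ≈ 2.5858
r(F) = -1 - F² (r(F) = 3 - (F*F + 4) = 3 - (F² + 4) = 3 - (4 + F²) = 3 + (-4 - F²) = -1 - F²)
(r(6)*(8 - 1*10))*W = ((-1 - 1*6²)*(8 - 1*10))*(4 - √2) = ((-1 - 1*36)*(8 - 10))*(4 - √2) = ((-1 - 36)*(-2))*(4 - √2) = (-37*(-2))*(4 - √2) = 74*(4 - √2) = 296 - 74*√2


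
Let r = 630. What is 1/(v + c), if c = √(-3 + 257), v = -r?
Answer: -315/198323 - √254/396646 ≈ -0.0016285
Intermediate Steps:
v = -630 (v = -1*630 = -630)
c = √254 ≈ 15.937
1/(v + c) = 1/(-630 + √254)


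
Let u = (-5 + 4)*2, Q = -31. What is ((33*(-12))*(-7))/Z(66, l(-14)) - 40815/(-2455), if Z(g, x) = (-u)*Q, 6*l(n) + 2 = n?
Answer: -427473/15221 ≈ -28.084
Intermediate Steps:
l(n) = -⅓ + n/6
u = -2 (u = -1*2 = -2)
Z(g, x) = -62 (Z(g, x) = -1*(-2)*(-31) = 2*(-31) = -62)
((33*(-12))*(-7))/Z(66, l(-14)) - 40815/(-2455) = ((33*(-12))*(-7))/(-62) - 40815/(-2455) = -396*(-7)*(-1/62) - 40815*(-1/2455) = 2772*(-1/62) + 8163/491 = -1386/31 + 8163/491 = -427473/15221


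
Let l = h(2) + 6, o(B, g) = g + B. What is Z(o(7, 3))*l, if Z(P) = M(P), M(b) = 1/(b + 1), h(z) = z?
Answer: 8/11 ≈ 0.72727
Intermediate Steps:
o(B, g) = B + g
M(b) = 1/(1 + b)
Z(P) = 1/(1 + P)
l = 8 (l = 2 + 6 = 8)
Z(o(7, 3))*l = 8/(1 + (7 + 3)) = 8/(1 + 10) = 8/11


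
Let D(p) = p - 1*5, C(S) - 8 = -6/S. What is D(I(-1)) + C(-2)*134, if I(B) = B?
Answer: 1468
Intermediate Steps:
C(S) = 8 - 6/S
D(p) = -5 + p (D(p) = p - 5 = -5 + p)
D(I(-1)) + C(-2)*134 = (-5 - 1) + (8 - 6/(-2))*134 = -6 + (8 - 6*(-½))*134 = -6 + (8 + 3)*134 = -6 + 11*134 = -6 + 1474 = 1468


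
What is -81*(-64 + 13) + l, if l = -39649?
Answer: -35518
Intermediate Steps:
-81*(-64 + 13) + l = -81*(-64 + 13) - 39649 = -81*(-51) - 39649 = 4131 - 39649 = -35518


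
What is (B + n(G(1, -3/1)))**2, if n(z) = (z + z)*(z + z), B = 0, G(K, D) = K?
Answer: 16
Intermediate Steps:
n(z) = 4*z**2 (n(z) = (2*z)*(2*z) = 4*z**2)
(B + n(G(1, -3/1)))**2 = (0 + 4*1**2)**2 = (0 + 4*1)**2 = (0 + 4)**2 = 4**2 = 16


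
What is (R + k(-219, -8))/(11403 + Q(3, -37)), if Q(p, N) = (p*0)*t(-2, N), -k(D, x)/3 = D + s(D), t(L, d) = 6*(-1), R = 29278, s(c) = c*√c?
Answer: 29935/11403 + 73*I*√219/1267 ≈ 2.6252 + 0.85264*I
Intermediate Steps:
s(c) = c^(3/2)
t(L, d) = -6
k(D, x) = -3*D - 3*D^(3/2) (k(D, x) = -3*(D + D^(3/2)) = -3*D - 3*D^(3/2))
Q(p, N) = 0 (Q(p, N) = (p*0)*(-6) = 0*(-6) = 0)
(R + k(-219, -8))/(11403 + Q(3, -37)) = (29278 + (-3*(-219) - (-657)*I*√219))/(11403 + 0) = (29278 + (657 - (-657)*I*√219))/11403 = (29278 + (657 + 657*I*√219))*(1/11403) = (29935 + 657*I*√219)*(1/11403) = 29935/11403 + 73*I*√219/1267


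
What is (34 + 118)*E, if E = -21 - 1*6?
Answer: -4104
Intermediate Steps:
E = -27 (E = -21 - 6 = -27)
(34 + 118)*E = (34 + 118)*(-27) = 152*(-27) = -4104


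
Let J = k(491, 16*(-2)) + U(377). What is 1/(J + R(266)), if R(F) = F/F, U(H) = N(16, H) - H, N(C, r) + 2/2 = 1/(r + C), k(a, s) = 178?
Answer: -393/78206 ≈ -0.0050252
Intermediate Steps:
N(C, r) = -1 + 1/(C + r) (N(C, r) = -1 + 1/(r + C) = -1 + 1/(C + r))
U(H) = -H + (-15 - H)/(16 + H) (U(H) = (1 - 1*16 - H)/(16 + H) - H = (1 - 16 - H)/(16 + H) - H = (-15 - H)/(16 + H) - H = -H + (-15 - H)/(16 + H))
R(F) = 1
J = -78599/393 (J = 178 + (-15 - 1*377 - 1*377*(16 + 377))/(16 + 377) = 178 + (-15 - 377 - 1*377*393)/393 = 178 + (-15 - 377 - 148161)/393 = 178 + (1/393)*(-148553) = 178 - 148553/393 = -78599/393 ≈ -200.00)
1/(J + R(266)) = 1/(-78599/393 + 1) = 1/(-78206/393) = -393/78206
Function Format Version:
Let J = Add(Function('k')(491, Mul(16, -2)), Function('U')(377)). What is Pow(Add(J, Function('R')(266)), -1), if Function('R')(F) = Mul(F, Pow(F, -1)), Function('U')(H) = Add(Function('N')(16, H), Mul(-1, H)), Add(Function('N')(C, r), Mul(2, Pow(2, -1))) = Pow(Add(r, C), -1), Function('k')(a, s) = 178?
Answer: Rational(-393, 78206) ≈ -0.0050252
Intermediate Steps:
Function('N')(C, r) = Add(-1, Pow(Add(C, r), -1)) (Function('N')(C, r) = Add(-1, Pow(Add(r, C), -1)) = Add(-1, Pow(Add(C, r), -1)))
Function('U')(H) = Add(Mul(-1, H), Mul(Pow(Add(16, H), -1), Add(-15, Mul(-1, H)))) (Function('U')(H) = Add(Mul(Pow(Add(16, H), -1), Add(1, Mul(-1, 16), Mul(-1, H))), Mul(-1, H)) = Add(Mul(Pow(Add(16, H), -1), Add(1, -16, Mul(-1, H))), Mul(-1, H)) = Add(Mul(Pow(Add(16, H), -1), Add(-15, Mul(-1, H))), Mul(-1, H)) = Add(Mul(-1, H), Mul(Pow(Add(16, H), -1), Add(-15, Mul(-1, H)))))
Function('R')(F) = 1
J = Rational(-78599, 393) (J = Add(178, Mul(Pow(Add(16, 377), -1), Add(-15, Mul(-1, 377), Mul(-1, 377, Add(16, 377))))) = Add(178, Mul(Pow(393, -1), Add(-15, -377, Mul(-1, 377, 393)))) = Add(178, Mul(Rational(1, 393), Add(-15, -377, -148161))) = Add(178, Mul(Rational(1, 393), -148553)) = Add(178, Rational(-148553, 393)) = Rational(-78599, 393) ≈ -200.00)
Pow(Add(J, Function('R')(266)), -1) = Pow(Add(Rational(-78599, 393), 1), -1) = Pow(Rational(-78206, 393), -1) = Rational(-393, 78206)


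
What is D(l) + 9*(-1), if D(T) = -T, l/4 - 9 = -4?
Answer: -29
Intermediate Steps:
l = 20 (l = 36 + 4*(-4) = 36 - 16 = 20)
D(l) + 9*(-1) = -1*20 + 9*(-1) = -20 - 9 = -29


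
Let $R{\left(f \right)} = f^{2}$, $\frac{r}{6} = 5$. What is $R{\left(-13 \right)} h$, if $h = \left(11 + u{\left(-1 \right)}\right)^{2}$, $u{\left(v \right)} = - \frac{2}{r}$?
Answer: $\frac{4545424}{225} \approx 20202.0$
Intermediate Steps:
$r = 30$ ($r = 6 \cdot 5 = 30$)
$u{\left(v \right)} = - \frac{1}{15}$ ($u{\left(v \right)} = - \frac{2}{30} = \left(-2\right) \frac{1}{30} = - \frac{1}{15}$)
$h = \frac{26896}{225}$ ($h = \left(11 - \frac{1}{15}\right)^{2} = \left(\frac{164}{15}\right)^{2} = \frac{26896}{225} \approx 119.54$)
$R{\left(-13 \right)} h = \left(-13\right)^{2} \cdot \frac{26896}{225} = 169 \cdot \frac{26896}{225} = \frac{4545424}{225}$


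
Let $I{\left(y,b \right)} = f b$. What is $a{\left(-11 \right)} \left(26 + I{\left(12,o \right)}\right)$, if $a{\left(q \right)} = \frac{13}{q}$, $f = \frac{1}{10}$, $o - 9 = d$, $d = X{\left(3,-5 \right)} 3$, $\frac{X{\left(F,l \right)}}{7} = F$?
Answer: $- \frac{2158}{55} \approx -39.236$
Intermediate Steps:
$X{\left(F,l \right)} = 7 F$
$d = 63$ ($d = 7 \cdot 3 \cdot 3 = 21 \cdot 3 = 63$)
$o = 72$ ($o = 9 + 63 = 72$)
$f = \frac{1}{10} \approx 0.1$
$I{\left(y,b \right)} = \frac{b}{10}$
$a{\left(-11 \right)} \left(26 + I{\left(12,o \right)}\right) = \frac{13}{-11} \left(26 + \frac{1}{10} \cdot 72\right) = 13 \left(- \frac{1}{11}\right) \left(26 + \frac{36}{5}\right) = \left(- \frac{13}{11}\right) \frac{166}{5} = - \frac{2158}{55}$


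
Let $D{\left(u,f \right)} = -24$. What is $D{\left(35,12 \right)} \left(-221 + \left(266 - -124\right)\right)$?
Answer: $-4056$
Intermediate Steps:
$D{\left(35,12 \right)} \left(-221 + \left(266 - -124\right)\right) = - 24 \left(-221 + \left(266 - -124\right)\right) = - 24 \left(-221 + \left(266 + 124\right)\right) = - 24 \left(-221 + 390\right) = \left(-24\right) 169 = -4056$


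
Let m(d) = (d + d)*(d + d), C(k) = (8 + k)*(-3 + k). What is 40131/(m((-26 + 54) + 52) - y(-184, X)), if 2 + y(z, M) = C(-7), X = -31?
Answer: 40131/25612 ≈ 1.5669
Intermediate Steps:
C(k) = (-3 + k)*(8 + k)
m(d) = 4*d**2 (m(d) = (2*d)*(2*d) = 4*d**2)
y(z, M) = -12 (y(z, M) = -2 + (-24 + (-7)**2 + 5*(-7)) = -2 + (-24 + 49 - 35) = -2 - 10 = -12)
40131/(m((-26 + 54) + 52) - y(-184, X)) = 40131/(4*((-26 + 54) + 52)**2 - 1*(-12)) = 40131/(4*(28 + 52)**2 + 12) = 40131/(4*80**2 + 12) = 40131/(4*6400 + 12) = 40131/(25600 + 12) = 40131/25612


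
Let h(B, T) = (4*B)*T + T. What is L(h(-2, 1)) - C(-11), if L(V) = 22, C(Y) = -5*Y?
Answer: -33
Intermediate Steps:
h(B, T) = T + 4*B*T (h(B, T) = 4*B*T + T = T + 4*B*T)
L(h(-2, 1)) - C(-11) = 22 - (-5)*(-11) = 22 - 1*55 = 22 - 55 = -33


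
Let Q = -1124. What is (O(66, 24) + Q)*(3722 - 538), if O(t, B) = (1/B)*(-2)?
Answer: -10737244/3 ≈ -3.5791e+6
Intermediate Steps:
O(t, B) = -2/B
(O(66, 24) + Q)*(3722 - 538) = (-2/24 - 1124)*(3722 - 538) = (-2*1/24 - 1124)*3184 = (-1/12 - 1124)*3184 = -13489/12*3184 = -10737244/3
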